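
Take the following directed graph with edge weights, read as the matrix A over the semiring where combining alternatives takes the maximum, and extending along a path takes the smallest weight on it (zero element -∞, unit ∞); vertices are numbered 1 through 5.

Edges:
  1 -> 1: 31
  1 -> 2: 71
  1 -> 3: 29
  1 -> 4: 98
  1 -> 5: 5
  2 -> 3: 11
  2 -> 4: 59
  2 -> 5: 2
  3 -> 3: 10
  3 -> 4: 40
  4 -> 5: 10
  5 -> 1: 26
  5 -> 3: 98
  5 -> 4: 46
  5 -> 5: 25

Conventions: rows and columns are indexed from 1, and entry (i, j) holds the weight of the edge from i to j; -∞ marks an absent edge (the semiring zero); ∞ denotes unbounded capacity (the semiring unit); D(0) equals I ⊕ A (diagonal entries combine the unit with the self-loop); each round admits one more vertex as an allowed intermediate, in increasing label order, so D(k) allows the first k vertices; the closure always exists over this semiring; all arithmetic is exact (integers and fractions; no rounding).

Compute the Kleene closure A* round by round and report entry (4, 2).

D(0):
  [∞, 71, 29, 98, 5]
  [-∞, ∞, 11, 59, 2]
  [-∞, -∞, ∞, 40, -∞]
  [-∞, -∞, -∞, ∞, 10]
  [26, -∞, 98, 46, ∞]
D(1):
  [∞, 71, 29, 98, 5]
  [-∞, ∞, 11, 59, 2]
  [-∞, -∞, ∞, 40, -∞]
  [-∞, -∞, -∞, ∞, 10]
  [26, 26, 98, 46, ∞]
D(2):
  [∞, 71, 29, 98, 5]
  [-∞, ∞, 11, 59, 2]
  [-∞, -∞, ∞, 40, -∞]
  [-∞, -∞, -∞, ∞, 10]
  [26, 26, 98, 46, ∞]
D(3):
  [∞, 71, 29, 98, 5]
  [-∞, ∞, 11, 59, 2]
  [-∞, -∞, ∞, 40, -∞]
  [-∞, -∞, -∞, ∞, 10]
  [26, 26, 98, 46, ∞]
D(4):
  [∞, 71, 29, 98, 10]
  [-∞, ∞, 11, 59, 10]
  [-∞, -∞, ∞, 40, 10]
  [-∞, -∞, -∞, ∞, 10]
  [26, 26, 98, 46, ∞]
D(5):
  [∞, 71, 29, 98, 10]
  [10, ∞, 11, 59, 10]
  [10, 10, ∞, 40, 10]
  [10, 10, 10, ∞, 10]
  [26, 26, 98, 46, ∞]
Answer: A*[4][2] = 10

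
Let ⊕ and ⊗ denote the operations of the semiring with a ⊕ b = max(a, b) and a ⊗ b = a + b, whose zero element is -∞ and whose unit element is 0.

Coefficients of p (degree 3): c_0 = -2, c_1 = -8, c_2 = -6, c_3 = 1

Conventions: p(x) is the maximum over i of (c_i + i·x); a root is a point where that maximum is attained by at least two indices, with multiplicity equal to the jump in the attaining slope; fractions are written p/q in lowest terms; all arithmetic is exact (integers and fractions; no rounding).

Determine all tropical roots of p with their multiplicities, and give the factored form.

hull edge (i=0, c=-2) to (i=3, c=1): slope 1, span 3
Factored form: p(x) = 1 ⊗ (x ⊕ (-1)) ⊗ (x ⊕ (-1)) ⊗ (x ⊕ (-1))
Answer: roots = -1 (mult 3)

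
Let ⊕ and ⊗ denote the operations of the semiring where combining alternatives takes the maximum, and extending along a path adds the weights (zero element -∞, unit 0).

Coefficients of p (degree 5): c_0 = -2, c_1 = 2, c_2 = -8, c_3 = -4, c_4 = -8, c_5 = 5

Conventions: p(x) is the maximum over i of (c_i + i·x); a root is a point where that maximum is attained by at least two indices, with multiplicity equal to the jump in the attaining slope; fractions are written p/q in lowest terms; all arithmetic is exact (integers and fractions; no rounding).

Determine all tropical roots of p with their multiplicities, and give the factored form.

hull edge (i=0, c=-2) to (i=1, c=2): slope 4, span 1
hull edge (i=1, c=2) to (i=5, c=5): slope 3/4, span 4
Factored form: p(x) = 5 ⊗ (x ⊕ (-4)) ⊗ (x ⊕ (-3/4)) ⊗ (x ⊕ (-3/4)) ⊗ (x ⊕ (-3/4)) ⊗ (x ⊕ (-3/4))
Answer: roots = -4 (mult 1), -3/4 (mult 4)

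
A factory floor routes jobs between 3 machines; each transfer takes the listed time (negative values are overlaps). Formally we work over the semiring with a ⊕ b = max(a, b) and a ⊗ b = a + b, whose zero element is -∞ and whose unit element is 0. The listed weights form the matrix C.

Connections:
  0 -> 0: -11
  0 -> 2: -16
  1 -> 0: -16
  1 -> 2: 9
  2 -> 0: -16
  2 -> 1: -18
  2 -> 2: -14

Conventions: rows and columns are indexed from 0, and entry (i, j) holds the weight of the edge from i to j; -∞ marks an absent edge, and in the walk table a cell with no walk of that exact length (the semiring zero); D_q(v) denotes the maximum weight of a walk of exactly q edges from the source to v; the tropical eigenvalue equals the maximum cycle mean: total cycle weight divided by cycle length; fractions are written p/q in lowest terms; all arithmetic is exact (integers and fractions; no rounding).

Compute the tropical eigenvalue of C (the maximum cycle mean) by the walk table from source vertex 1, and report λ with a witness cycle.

q=0: [-∞, 0, -∞]
q=1: [-16, -∞, 9]
q=2: [-7, -9, -5]
q=3: [-18, -23, 0]
Optimal cycle mean attained by: cycle 1->2->1, total 9 + (-18), length 2.
Answer: λ = -9/2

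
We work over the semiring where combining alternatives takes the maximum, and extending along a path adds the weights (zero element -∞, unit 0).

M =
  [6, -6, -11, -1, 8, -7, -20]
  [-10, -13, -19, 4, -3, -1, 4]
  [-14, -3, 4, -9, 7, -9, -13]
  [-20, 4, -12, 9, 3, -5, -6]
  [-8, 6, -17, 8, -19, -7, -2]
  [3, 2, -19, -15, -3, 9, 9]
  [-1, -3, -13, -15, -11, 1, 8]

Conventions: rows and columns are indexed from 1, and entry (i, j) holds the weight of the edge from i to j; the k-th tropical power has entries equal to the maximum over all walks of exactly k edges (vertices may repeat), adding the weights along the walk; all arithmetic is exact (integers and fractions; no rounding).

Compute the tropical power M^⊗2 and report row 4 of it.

M^⊗2:
  [12, 14, -5, 16, 14, 2, 6]
  [3, 8, -8, 13, 7, 8, 12]
  [-1, 13, 8, 15, 11, 0, 5]
  [-2, 13, -3, 18, 12, 4, 8]
  [-2, 12, -4, 17, 11, 5, 10]
  [12, 11, -4, 6, 11, 18, 18]
  [7, 5, -5, 1, 7, 10, 16]
Answer: row 4 of M^⊗2 = [-2, 13, -3, 18, 12, 4, 8]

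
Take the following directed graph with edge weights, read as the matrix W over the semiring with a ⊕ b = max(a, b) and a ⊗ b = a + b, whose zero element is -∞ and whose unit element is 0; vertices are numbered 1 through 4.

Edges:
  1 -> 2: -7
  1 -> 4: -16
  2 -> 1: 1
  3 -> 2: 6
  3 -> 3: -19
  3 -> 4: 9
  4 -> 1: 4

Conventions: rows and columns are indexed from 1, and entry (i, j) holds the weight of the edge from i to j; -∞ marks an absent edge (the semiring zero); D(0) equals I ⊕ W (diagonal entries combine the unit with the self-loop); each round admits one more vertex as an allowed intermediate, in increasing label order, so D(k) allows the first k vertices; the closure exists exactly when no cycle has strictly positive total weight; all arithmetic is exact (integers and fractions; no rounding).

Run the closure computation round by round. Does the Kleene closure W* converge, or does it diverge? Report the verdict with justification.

D(0):
  [0, -7, -∞, -16]
  [1, 0, -∞, -∞]
  [-∞, 6, 0, 9]
  [4, -∞, -∞, 0]
D(1):
  [0, -7, -∞, -16]
  [1, 0, -∞, -15]
  [-∞, 6, 0, 9]
  [4, -3, -∞, 0]
D(2):
  [0, -7, -∞, -16]
  [1, 0, -∞, -15]
  [7, 6, 0, 9]
  [4, -3, -∞, 0]
D(3):
  [0, -7, -∞, -16]
  [1, 0, -∞, -15]
  [7, 6, 0, 9]
  [4, -3, -∞, 0]
D(4):
  [0, -7, -∞, -16]
  [1, 0, -∞, -15]
  [13, 6, 0, 9]
  [4, -3, -∞, 0]
Key observation: every diagonal entry stays at the unit through all rounds, so no improving cycle exists.
Answer: CONVERGES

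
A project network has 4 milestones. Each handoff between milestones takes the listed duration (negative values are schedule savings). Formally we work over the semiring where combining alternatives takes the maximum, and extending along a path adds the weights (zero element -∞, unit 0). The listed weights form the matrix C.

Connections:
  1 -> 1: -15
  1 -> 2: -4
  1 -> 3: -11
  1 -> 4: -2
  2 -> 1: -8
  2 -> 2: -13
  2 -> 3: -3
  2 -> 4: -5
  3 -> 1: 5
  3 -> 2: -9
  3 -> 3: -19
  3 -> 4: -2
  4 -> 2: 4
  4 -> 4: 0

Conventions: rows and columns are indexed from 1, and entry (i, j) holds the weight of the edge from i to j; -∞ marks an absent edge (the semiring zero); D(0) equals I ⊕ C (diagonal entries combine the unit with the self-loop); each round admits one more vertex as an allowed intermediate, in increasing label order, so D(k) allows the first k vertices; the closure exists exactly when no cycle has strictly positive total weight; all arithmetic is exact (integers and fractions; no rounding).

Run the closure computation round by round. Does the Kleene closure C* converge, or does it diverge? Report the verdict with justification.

D(0):
  [0, -4, -11, -2]
  [-8, 0, -3, -5]
  [5, -9, 0, -2]
  [-∞, 4, -∞, 0]
D(1):
  [0, -4, -11, -2]
  [-8, 0, -3, -5]
  [5, 1, 0, 3]
  [-∞, 4, -∞, 0]
D(2):
  [0, -4, -7, -2]
  [-8, 0, -3, -5]
  [5, 1, 0, 3]
  [-4, 4, 1, 0]
Detection: at round 3, diagonal entry (4, 4) turns strictly positive.
Key observation: the cycle 4->2->3->1->4 has total weight 4 + (-3) + 5 + (-2), which is strictly positive.
Answer: DIVERGES — positive cycle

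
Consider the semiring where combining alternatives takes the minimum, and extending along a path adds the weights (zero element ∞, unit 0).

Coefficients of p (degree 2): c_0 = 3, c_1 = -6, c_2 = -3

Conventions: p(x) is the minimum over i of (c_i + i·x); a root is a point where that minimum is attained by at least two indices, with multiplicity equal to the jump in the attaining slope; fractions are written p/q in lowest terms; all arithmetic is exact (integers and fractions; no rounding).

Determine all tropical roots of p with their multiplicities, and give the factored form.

hull edge (i=0, c=3) to (i=1, c=-6): slope -9, span 1
hull edge (i=1, c=-6) to (i=2, c=-3): slope 3, span 1
Factored form: p(x) = -3 ⊗ (x ⊕ (-3)) ⊗ (x ⊕ 9)
Answer: roots = -3 (mult 1), 9 (mult 1)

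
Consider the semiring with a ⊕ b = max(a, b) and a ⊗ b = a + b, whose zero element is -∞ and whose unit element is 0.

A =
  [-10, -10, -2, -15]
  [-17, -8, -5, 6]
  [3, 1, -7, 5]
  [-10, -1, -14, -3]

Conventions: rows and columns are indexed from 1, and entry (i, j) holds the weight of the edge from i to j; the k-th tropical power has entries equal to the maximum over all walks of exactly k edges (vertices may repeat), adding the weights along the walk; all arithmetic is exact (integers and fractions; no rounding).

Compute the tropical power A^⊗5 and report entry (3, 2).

A^⊗2:
  [1, -1, -9, 3]
  [-2, 5, -8, 3]
  [-4, 4, 1, 7]
  [-11, -4, -6, 5]
A^⊗3:
  [-6, 2, -1, 5]
  [-5, 2, 0, 11]
  [4, 6, -1, 10]
  [-3, 4, -9, 2]
A^⊗4:
  [2, 4, -3, 8]
  [3, 10, -3, 8]
  [2, 9, 2, 12]
  [-6, 1, -1, 10]
A^⊗5:
  [0, 7, 0, 10]
  [0, 7, 5, 16]
  [5, 11, 4, 15]
  [2, 9, -4, 7]
Key observation: the optimum is the walk 3->2->4->2->4->2, with weight 1 + 6 + (-1) + 6 + (-1) = 11.
Optimal value attained by: walk 3->2->4->2->4->2.
Answer: (A^⊗5)[3][2] = 11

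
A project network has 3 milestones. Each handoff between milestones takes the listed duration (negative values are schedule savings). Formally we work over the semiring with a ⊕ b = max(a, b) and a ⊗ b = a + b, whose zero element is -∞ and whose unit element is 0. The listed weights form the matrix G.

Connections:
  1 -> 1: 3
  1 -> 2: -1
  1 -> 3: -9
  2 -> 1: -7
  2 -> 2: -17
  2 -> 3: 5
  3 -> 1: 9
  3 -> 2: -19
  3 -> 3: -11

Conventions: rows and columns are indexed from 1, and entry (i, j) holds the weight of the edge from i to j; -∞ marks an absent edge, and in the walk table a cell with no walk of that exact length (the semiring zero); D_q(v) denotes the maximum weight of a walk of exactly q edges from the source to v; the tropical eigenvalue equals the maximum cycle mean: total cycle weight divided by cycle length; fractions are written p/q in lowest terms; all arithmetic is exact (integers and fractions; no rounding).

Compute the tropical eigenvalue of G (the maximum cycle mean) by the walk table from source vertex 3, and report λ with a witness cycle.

q=0: [-∞, -∞, 0]
q=1: [9, -19, -11]
q=2: [12, 8, 0]
q=3: [15, 11, 13]
Optimal cycle mean attained by: cycle 1->2->3->1, total (-1) + 5 + 9, length 3.
Answer: λ = 13/3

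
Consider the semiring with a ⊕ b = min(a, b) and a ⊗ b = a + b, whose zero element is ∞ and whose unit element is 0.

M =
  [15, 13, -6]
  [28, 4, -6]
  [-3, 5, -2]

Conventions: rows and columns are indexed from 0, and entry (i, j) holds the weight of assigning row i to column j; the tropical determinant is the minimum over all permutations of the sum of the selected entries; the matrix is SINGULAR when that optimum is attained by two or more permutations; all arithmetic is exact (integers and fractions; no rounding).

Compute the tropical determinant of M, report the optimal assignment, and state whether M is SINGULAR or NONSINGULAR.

σ = (0, 1, 2): 15 + 4 + (-2) = 17
σ = (0, 2, 1): 15 + (-6) + 5 = 14
σ = (1, 0, 2): 13 + 28 + (-2) = 39
σ = (1, 2, 0): 13 + (-6) + (-3) = 4
σ = (2, 0, 1): (-6) + 28 + 5 = 27
σ = (2, 1, 0): (-6) + 4 + (-3) = -5
Optimal value attained by: σ = (2, 1, 0).
Answer: det⊕(M) = -5; verdict: NONSINGULAR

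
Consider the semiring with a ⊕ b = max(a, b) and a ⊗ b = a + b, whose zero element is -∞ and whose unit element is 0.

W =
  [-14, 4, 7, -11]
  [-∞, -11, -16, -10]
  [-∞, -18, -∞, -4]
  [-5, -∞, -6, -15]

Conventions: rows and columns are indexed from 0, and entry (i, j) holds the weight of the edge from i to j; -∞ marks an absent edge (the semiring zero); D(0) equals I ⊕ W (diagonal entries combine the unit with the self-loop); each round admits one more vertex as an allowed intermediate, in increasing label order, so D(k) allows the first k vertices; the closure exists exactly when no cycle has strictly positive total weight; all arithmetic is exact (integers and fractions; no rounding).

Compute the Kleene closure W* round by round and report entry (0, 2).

D(0):
  [0, 4, 7, -11]
  [-∞, 0, -16, -10]
  [-∞, -18, 0, -4]
  [-5, -∞, -6, 0]
D(1):
  [0, 4, 7, -11]
  [-∞, 0, -16, -10]
  [-∞, -18, 0, -4]
  [-5, -1, 2, 0]
D(2):
  [0, 4, 7, -6]
  [-∞, 0, -16, -10]
  [-∞, -18, 0, -4]
  [-5, -1, 2, 0]
D(3):
  [0, 4, 7, 3]
  [-∞, 0, -16, -10]
  [-∞, -18, 0, -4]
  [-5, -1, 2, 0]
D(4):
  [0, 4, 7, 3]
  [-15, 0, -8, -10]
  [-9, -5, 0, -4]
  [-5, -1, 2, 0]
Answer: W*[0][2] = 7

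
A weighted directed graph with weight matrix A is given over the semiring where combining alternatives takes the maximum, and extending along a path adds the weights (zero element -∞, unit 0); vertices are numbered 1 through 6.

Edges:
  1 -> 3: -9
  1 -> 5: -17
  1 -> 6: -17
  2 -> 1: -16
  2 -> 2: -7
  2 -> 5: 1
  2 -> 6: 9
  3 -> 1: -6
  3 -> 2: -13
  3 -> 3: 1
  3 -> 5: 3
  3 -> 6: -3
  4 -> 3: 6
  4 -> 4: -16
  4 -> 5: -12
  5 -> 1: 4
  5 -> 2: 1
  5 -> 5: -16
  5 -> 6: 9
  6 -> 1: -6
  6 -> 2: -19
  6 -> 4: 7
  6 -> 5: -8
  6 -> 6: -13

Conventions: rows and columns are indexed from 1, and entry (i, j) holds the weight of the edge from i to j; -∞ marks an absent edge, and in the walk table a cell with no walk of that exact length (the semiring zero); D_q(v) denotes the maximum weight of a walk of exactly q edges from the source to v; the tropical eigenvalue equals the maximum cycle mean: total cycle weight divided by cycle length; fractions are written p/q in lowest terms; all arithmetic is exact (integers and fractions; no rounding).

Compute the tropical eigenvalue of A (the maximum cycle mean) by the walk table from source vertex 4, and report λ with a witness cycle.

q=0: [-∞, -∞, -∞, 0, -∞, -∞]
q=1: [-∞, -∞, 6, -16, -12, -∞]
q=2: [0, -7, 7, -32, 9, 3]
q=3: [13, 10, 8, 10, 10, 18]
q=4: [14, 11, 16, 25, 11, 19]
q=5: [15, 12, 31, 26, 19, 20]
q=6: [25, 20, 32, 27, 34, 28]
Optimal cycle mean attained by: cycle 3->5->6->4->3, total 3 + 9 + 7 + 6, length 4.
Answer: λ = 25/4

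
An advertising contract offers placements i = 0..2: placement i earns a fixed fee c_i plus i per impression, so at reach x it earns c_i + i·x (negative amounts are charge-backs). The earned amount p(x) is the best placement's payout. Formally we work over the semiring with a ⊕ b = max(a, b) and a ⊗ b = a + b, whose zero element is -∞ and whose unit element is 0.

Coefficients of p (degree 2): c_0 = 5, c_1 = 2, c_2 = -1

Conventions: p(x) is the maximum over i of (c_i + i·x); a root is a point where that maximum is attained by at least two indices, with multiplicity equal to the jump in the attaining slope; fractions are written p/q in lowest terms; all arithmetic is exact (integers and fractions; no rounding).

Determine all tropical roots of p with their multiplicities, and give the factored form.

hull edge (i=0, c=5) to (i=2, c=-1): slope -3, span 2
Factored form: p(x) = -1 ⊗ (x ⊕ 3) ⊗ (x ⊕ 3)
Answer: roots = 3 (mult 2)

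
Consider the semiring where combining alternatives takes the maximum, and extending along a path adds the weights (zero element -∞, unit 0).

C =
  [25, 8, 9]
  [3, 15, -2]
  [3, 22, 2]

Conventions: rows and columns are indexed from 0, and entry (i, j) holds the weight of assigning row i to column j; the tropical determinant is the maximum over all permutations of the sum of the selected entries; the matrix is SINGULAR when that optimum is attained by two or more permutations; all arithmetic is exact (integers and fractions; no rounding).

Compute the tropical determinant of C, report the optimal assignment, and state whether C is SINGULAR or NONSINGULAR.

σ = (0, 1, 2): 25 + 15 + 2 = 42
σ = (0, 2, 1): 25 + (-2) + 22 = 45
σ = (1, 0, 2): 8 + 3 + 2 = 13
σ = (1, 2, 0): 8 + (-2) + 3 = 9
σ = (2, 0, 1): 9 + 3 + 22 = 34
σ = (2, 1, 0): 9 + 15 + 3 = 27
Optimal value attained by: σ = (0, 2, 1).
Answer: det⊕(C) = 45; verdict: NONSINGULAR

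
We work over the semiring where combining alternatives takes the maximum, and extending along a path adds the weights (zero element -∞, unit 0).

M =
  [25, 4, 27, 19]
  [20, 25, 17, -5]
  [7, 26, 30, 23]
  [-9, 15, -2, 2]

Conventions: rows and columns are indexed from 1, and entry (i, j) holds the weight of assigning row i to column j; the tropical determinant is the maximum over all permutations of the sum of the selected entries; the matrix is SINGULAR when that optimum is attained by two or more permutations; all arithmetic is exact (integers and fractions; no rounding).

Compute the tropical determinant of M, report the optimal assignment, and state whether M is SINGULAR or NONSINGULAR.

σ = (1, 2, 3, 4): 25 + 25 + 30 + 2 = 82
σ = (1, 2, 4, 3): 25 + 25 + 23 + (-2) = 71
σ = (1, 3, 2, 4): 25 + 17 + 26 + 2 = 70
σ = (1, 3, 4, 2): 25 + 17 + 23 + 15 = 80
σ = (1, 4, 2, 3): 25 + (-5) + 26 + (-2) = 44
σ = (1, 4, 3, 2): 25 + (-5) + 30 + 15 = 65
σ = (2, 1, 3, 4): 4 + 20 + 30 + 2 = 56
σ = (2, 1, 4, 3): 4 + 20 + 23 + (-2) = 45
σ = (2, 3, 1, 4): 4 + 17 + 7 + 2 = 30
σ = (2, 3, 4, 1): 4 + 17 + 23 + (-9) = 35
σ = (2, 4, 1, 3): 4 + (-5) + 7 + (-2) = 4
σ = (2, 4, 3, 1): 4 + (-5) + 30 + (-9) = 20
σ = (3, 1, 2, 4): 27 + 20 + 26 + 2 = 75
σ = (3, 1, 4, 2): 27 + 20 + 23 + 15 = 85
σ = (3, 2, 1, 4): 27 + 25 + 7 + 2 = 61
σ = (3, 2, 4, 1): 27 + 25 + 23 + (-9) = 66
σ = (3, 4, 1, 2): 27 + (-5) + 7 + 15 = 44
σ = (3, 4, 2, 1): 27 + (-5) + 26 + (-9) = 39
σ = (4, 1, 2, 3): 19 + 20 + 26 + (-2) = 63
σ = (4, 1, 3, 2): 19 + 20 + 30 + 15 = 84
σ = (4, 2, 1, 3): 19 + 25 + 7 + (-2) = 49
σ = (4, 2, 3, 1): 19 + 25 + 30 + (-9) = 65
σ = (4, 3, 1, 2): 19 + 17 + 7 + 15 = 58
σ = (4, 3, 2, 1): 19 + 17 + 26 + (-9) = 53
Optimal value attained by: σ = (3, 1, 4, 2).
Answer: det⊕(M) = 85; verdict: NONSINGULAR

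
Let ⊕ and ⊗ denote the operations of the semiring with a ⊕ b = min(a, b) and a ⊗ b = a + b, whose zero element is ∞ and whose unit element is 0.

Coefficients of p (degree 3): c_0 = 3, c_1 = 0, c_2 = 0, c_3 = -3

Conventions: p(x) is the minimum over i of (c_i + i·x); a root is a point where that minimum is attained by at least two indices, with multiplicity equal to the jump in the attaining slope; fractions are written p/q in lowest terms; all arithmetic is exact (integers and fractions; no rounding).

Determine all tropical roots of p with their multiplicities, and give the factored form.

hull edge (i=0, c=3) to (i=1, c=0): slope -3, span 1
hull edge (i=1, c=0) to (i=3, c=-3): slope -3/2, span 2
Factored form: p(x) = -3 ⊗ (x ⊕ 3/2) ⊗ (x ⊕ 3/2) ⊗ (x ⊕ 3)
Answer: roots = 3/2 (mult 2), 3 (mult 1)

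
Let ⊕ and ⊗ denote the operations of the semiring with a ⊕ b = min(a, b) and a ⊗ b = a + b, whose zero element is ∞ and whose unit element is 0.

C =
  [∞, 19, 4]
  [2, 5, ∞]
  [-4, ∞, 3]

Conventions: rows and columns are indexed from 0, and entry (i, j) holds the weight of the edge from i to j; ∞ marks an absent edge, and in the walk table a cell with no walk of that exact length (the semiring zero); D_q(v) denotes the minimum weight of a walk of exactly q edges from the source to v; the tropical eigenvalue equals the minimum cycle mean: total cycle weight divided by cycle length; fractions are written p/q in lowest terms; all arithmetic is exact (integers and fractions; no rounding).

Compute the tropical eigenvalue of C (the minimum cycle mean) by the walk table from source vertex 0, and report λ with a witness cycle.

q=0: [0, ∞, ∞]
q=1: [∞, 19, 4]
q=2: [0, 24, 7]
q=3: [3, 19, 4]
Optimal cycle mean attained by: cycle 0->2->0, total 4 + (-4), length 2.
Answer: λ = 0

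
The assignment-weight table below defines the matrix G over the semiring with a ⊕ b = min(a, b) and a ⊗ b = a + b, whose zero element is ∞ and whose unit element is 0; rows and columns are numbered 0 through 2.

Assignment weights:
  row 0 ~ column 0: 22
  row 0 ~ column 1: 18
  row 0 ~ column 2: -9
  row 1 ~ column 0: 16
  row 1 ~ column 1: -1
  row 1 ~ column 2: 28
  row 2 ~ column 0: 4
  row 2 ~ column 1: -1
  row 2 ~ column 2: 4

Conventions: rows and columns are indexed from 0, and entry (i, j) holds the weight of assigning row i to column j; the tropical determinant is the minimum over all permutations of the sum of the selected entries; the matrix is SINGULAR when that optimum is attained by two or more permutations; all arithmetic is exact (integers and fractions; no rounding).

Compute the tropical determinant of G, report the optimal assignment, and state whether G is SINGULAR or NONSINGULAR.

σ = (0, 1, 2): 22 + (-1) + 4 = 25
σ = (0, 2, 1): 22 + 28 + (-1) = 49
σ = (1, 0, 2): 18 + 16 + 4 = 38
σ = (1, 2, 0): 18 + 28 + 4 = 50
σ = (2, 0, 1): (-9) + 16 + (-1) = 6
σ = (2, 1, 0): (-9) + (-1) + 4 = -6
Optimal value attained by: σ = (2, 1, 0).
Answer: det⊕(G) = -6; verdict: NONSINGULAR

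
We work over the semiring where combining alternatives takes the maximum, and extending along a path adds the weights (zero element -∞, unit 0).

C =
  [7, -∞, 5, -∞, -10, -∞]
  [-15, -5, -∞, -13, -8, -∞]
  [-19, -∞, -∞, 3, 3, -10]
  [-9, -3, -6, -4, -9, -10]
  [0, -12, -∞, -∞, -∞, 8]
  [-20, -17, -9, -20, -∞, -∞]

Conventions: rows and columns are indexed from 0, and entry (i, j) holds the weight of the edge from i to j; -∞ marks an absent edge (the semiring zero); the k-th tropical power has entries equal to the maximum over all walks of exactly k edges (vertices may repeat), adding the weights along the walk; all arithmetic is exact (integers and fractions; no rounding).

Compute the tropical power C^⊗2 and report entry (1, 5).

C^⊗2:
  [14, -22, 12, 8, 8, -2]
  [-8, -10, -10, -17, -13, 0]
  [3, 0, -3, -1, -6, 11]
  [-2, -7, -4, -3, -3, -1]
  [7, -9, 5, -12, -10, -∞]
  [-13, -22, -15, -6, -6, -19]
Key observation: the optimum is the walk 1->4->5, with weight (-8) + 8 = 0.
Optimal value attained by: walk 1->4->5.
Answer: (C^⊗2)[1][5] = 0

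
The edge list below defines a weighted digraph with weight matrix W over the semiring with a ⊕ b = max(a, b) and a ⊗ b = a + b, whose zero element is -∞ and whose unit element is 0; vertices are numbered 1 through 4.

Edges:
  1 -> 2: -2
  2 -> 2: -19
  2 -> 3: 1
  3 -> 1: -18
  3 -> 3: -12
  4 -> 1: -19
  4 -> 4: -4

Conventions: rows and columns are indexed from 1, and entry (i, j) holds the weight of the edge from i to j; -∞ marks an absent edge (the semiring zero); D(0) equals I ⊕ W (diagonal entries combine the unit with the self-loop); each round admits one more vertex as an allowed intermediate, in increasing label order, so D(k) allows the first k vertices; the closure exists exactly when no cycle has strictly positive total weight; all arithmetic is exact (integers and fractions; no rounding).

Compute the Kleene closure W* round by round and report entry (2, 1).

D(0):
  [0, -2, -∞, -∞]
  [-∞, 0, 1, -∞]
  [-18, -∞, 0, -∞]
  [-19, -∞, -∞, 0]
D(1):
  [0, -2, -∞, -∞]
  [-∞, 0, 1, -∞]
  [-18, -20, 0, -∞]
  [-19, -21, -∞, 0]
D(2):
  [0, -2, -1, -∞]
  [-∞, 0, 1, -∞]
  [-18, -20, 0, -∞]
  [-19, -21, -20, 0]
D(3):
  [0, -2, -1, -∞]
  [-17, 0, 1, -∞]
  [-18, -20, 0, -∞]
  [-19, -21, -20, 0]
D(4):
  [0, -2, -1, -∞]
  [-17, 0, 1, -∞]
  [-18, -20, 0, -∞]
  [-19, -21, -20, 0]
Answer: W*[2][1] = -17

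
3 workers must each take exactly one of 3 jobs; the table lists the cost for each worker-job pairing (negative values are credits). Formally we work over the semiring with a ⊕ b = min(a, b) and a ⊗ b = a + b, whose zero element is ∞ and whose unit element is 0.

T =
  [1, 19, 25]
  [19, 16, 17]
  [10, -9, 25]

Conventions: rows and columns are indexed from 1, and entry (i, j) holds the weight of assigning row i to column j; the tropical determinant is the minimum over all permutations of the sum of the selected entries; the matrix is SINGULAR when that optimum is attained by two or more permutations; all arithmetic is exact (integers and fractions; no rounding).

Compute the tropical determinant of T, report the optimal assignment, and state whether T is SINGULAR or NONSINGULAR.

σ = (1, 2, 3): 1 + 16 + 25 = 42
σ = (1, 3, 2): 1 + 17 + (-9) = 9
σ = (2, 1, 3): 19 + 19 + 25 = 63
σ = (2, 3, 1): 19 + 17 + 10 = 46
σ = (3, 1, 2): 25 + 19 + (-9) = 35
σ = (3, 2, 1): 25 + 16 + 10 = 51
Optimal value attained by: σ = (1, 3, 2).
Answer: det⊕(T) = 9; verdict: NONSINGULAR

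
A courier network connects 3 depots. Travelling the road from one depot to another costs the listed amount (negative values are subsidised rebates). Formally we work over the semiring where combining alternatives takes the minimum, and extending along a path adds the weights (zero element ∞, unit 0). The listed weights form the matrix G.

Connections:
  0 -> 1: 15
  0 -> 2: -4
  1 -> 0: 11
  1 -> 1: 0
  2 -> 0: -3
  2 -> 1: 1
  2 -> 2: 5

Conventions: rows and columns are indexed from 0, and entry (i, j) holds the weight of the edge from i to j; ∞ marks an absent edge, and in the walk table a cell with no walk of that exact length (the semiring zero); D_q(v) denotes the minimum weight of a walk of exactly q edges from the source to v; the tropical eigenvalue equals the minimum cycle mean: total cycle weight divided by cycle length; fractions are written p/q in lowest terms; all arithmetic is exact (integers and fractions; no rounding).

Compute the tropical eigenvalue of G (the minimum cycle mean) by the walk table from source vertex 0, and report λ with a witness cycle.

q=0: [0, ∞, ∞]
q=1: [∞, 15, -4]
q=2: [-7, -3, 1]
q=3: [-2, -3, -11]
Optimal cycle mean attained by: cycle 0->2->0, total (-4) + (-3), length 2.
Answer: λ = -7/2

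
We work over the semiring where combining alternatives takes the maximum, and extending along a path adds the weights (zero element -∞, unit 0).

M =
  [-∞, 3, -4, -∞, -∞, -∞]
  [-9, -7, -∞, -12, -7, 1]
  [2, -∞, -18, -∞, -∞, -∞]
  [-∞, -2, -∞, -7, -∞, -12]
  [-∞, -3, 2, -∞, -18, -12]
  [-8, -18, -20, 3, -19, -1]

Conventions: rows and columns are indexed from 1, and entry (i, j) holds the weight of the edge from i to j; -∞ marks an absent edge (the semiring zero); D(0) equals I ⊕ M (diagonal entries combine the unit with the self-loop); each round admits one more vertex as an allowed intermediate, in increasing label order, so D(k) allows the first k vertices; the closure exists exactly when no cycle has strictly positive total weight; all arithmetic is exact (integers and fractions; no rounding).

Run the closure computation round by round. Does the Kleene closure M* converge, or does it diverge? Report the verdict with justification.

D(0):
  [0, 3, -4, -∞, -∞, -∞]
  [-9, 0, -∞, -12, -7, 1]
  [2, -∞, 0, -∞, -∞, -∞]
  [-∞, -2, -∞, 0, -∞, -12]
  [-∞, -3, 2, -∞, 0, -12]
  [-8, -18, -20, 3, -19, 0]
D(1):
  [0, 3, -4, -∞, -∞, -∞]
  [-9, 0, -13, -12, -7, 1]
  [2, 5, 0, -∞, -∞, -∞]
  [-∞, -2, -∞, 0, -∞, -12]
  [-∞, -3, 2, -∞, 0, -12]
  [-8, -5, -12, 3, -19, 0]
D(2):
  [0, 3, -4, -9, -4, 4]
  [-9, 0, -13, -12, -7, 1]
  [2, 5, 0, -7, -2, 6]
  [-11, -2, -15, 0, -9, -1]
  [-12, -3, 2, -15, 0, -2]
  [-8, -5, -12, 3, -12, 0]
D(3):
  [0, 3, -4, -9, -4, 4]
  [-9, 0, -13, -12, -7, 1]
  [2, 5, 0, -7, -2, 6]
  [-11, -2, -15, 0, -9, -1]
  [4, 7, 2, -5, 0, 8]
  [-8, -5, -12, 3, -12, 0]
Detection: at round 4, diagonal entry (6, 6) turns strictly positive.
Key observation: the cycle 6->4->2->6 has total weight 3 + (-2) + 1, which is strictly positive.
Answer: DIVERGES — positive cycle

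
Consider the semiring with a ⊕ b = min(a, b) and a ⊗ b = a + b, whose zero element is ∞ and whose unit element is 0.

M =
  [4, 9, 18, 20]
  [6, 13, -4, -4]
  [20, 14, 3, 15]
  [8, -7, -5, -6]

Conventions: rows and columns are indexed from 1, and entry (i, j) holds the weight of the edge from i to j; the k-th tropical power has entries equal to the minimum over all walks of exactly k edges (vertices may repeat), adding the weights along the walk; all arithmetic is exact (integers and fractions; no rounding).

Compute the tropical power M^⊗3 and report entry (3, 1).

M^⊗2:
  [8, 13, 5, 5]
  [4, -11, -9, -10]
  [20, 8, 6, 9]
  [-1, -13, -11, -12]
M^⊗3:
  [12, -2, 0, -1]
  [-5, -17, -15, -16]
  [14, 2, 4, 3]
  [-7, -19, -17, -18]
Key observation: the optimum is the walk 3->4->2->1, with weight 15 + (-7) + 6 = 14.
Optimal value attained by: walk 3->4->2->1.
Answer: (M^⊗3)[3][1] = 14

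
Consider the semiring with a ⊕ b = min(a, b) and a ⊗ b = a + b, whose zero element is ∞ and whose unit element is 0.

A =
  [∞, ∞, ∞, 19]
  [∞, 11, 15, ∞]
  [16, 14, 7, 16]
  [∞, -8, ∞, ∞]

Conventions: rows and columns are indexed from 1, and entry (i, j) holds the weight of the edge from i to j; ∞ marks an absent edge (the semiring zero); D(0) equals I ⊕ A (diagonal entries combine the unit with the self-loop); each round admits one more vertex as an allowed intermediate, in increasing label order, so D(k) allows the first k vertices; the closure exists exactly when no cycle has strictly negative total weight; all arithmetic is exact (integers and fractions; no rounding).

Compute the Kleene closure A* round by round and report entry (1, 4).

D(0):
  [0, ∞, ∞, 19]
  [∞, 0, 15, ∞]
  [16, 14, 0, 16]
  [∞, -8, ∞, 0]
D(1):
  [0, ∞, ∞, 19]
  [∞, 0, 15, ∞]
  [16, 14, 0, 16]
  [∞, -8, ∞, 0]
D(2):
  [0, ∞, ∞, 19]
  [∞, 0, 15, ∞]
  [16, 14, 0, 16]
  [∞, -8, 7, 0]
D(3):
  [0, ∞, ∞, 19]
  [31, 0, 15, 31]
  [16, 14, 0, 16]
  [23, -8, 7, 0]
D(4):
  [0, 11, 26, 19]
  [31, 0, 15, 31]
  [16, 8, 0, 16]
  [23, -8, 7, 0]
Answer: A*[1][4] = 19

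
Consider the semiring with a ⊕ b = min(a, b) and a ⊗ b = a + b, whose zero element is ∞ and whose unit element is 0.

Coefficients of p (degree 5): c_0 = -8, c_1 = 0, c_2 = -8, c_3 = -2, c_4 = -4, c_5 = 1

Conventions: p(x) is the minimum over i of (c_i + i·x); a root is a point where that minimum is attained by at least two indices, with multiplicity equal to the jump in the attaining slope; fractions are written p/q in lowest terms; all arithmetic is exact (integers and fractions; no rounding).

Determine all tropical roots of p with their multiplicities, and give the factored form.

hull edge (i=0, c=-8) to (i=2, c=-8): slope 0, span 2
hull edge (i=2, c=-8) to (i=4, c=-4): slope 2, span 2
hull edge (i=4, c=-4) to (i=5, c=1): slope 5, span 1
Factored form: p(x) = 1 ⊗ (x ⊕ (-5)) ⊗ (x ⊕ (-2)) ⊗ (x ⊕ (-2)) ⊗ (x ⊕ 0) ⊗ (x ⊕ 0)
Answer: roots = -5 (mult 1), -2 (mult 2), 0 (mult 2)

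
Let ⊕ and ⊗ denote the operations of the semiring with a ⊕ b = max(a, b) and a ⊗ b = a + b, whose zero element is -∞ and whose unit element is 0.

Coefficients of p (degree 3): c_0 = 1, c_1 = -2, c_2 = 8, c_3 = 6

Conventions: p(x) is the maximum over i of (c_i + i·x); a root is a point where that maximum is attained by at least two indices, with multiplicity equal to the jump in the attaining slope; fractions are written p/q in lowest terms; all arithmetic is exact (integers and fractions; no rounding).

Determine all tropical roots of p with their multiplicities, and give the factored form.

hull edge (i=0, c=1) to (i=2, c=8): slope 7/2, span 2
hull edge (i=2, c=8) to (i=3, c=6): slope -2, span 1
Factored form: p(x) = 6 ⊗ (x ⊕ (-7/2)) ⊗ (x ⊕ (-7/2)) ⊗ (x ⊕ 2)
Answer: roots = -7/2 (mult 2), 2 (mult 1)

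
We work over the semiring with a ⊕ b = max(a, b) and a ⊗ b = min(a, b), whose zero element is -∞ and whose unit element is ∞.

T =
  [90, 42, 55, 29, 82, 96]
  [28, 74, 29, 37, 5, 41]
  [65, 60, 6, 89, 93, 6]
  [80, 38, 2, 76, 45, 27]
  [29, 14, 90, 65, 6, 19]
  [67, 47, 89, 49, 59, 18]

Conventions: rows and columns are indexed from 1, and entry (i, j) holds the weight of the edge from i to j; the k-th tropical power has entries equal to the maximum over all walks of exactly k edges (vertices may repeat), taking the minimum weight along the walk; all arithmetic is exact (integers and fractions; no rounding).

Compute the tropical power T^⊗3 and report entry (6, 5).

T^⊗2:
  [90, 55, 89, 65, 82, 90]
  [41, 74, 41, 41, 41, 41]
  [80, 60, 90, 76, 65, 65]
  [80, 42, 55, 76, 80, 80]
  [65, 60, 29, 89, 90, 29]
  [67, 60, 59, 89, 89, 67]
T^⊗3:
  [90, 60, 89, 89, 89, 90]
  [41, 74, 41, 41, 41, 41]
  [80, 60, 65, 89, 90, 80]
  [80, 55, 80, 76, 80, 80]
  [80, 60, 90, 76, 65, 65]
  [80, 60, 89, 76, 67, 67]
Key observation: the optimum is the walk 6->1->1->5, with weight 67 min 90 min 82 = 67.
Optimal value attained by: walk 6->1->1->5.
Answer: (T^⊗3)[6][5] = 67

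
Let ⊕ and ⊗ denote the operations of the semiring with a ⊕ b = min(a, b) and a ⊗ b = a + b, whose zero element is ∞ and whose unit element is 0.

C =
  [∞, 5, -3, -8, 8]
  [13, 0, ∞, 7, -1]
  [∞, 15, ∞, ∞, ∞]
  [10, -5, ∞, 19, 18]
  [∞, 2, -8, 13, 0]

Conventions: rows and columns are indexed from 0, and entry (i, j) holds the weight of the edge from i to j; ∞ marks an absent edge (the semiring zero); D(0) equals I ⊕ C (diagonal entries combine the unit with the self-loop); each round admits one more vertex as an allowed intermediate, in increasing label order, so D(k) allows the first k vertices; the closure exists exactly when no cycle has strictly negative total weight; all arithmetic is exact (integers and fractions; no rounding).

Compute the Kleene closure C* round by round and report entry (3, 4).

D(0):
  [0, 5, -3, -8, 8]
  [13, 0, ∞, 7, -1]
  [∞, 15, 0, ∞, ∞]
  [10, -5, ∞, 0, 18]
  [∞, 2, -8, 13, 0]
D(1):
  [0, 5, -3, -8, 8]
  [13, 0, 10, 5, -1]
  [∞, 15, 0, ∞, ∞]
  [10, -5, 7, 0, 18]
  [∞, 2, -8, 13, 0]
D(2):
  [0, 5, -3, -8, 4]
  [13, 0, 10, 5, -1]
  [28, 15, 0, 20, 14]
  [8, -5, 5, 0, -6]
  [15, 2, -8, 7, 0]
D(3):
  [0, 5, -3, -8, 4]
  [13, 0, 10, 5, -1]
  [28, 15, 0, 20, 14]
  [8, -5, 5, 0, -6]
  [15, 2, -8, 7, 0]
D(4):
  [0, -13, -3, -8, -14]
  [13, 0, 10, 5, -1]
  [28, 15, 0, 20, 14]
  [8, -5, 5, 0, -6]
  [15, 2, -8, 7, 0]
D(5):
  [0, -13, -22, -8, -14]
  [13, 0, -9, 5, -1]
  [28, 15, 0, 20, 14]
  [8, -5, -14, 0, -6]
  [15, 2, -8, 7, 0]
Answer: C*[3][4] = -6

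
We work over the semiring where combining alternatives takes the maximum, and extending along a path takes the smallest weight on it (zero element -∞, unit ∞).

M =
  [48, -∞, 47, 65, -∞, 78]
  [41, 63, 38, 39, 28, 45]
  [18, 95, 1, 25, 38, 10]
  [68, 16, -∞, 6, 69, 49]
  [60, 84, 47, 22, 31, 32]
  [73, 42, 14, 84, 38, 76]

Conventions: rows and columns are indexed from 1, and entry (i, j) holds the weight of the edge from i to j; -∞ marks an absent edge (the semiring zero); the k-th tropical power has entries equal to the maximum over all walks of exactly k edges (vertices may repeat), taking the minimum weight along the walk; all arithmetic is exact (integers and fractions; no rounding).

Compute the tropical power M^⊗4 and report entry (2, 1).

M^⊗2:
  [73, 47, 47, 78, 65, 76]
  [45, 63, 41, 45, 39, 45]
  [41, 63, 38, 39, 31, 45]
  [60, 69, 47, 65, 38, 68]
  [48, 63, 47, 60, 38, 60]
  [73, 42, 47, 76, 69, 76]
M^⊗3:
  [73, 65, 47, 76, 69, 76]
  [45, 63, 45, 45, 45, 45]
  [45, 63, 41, 45, 39, 45]
  [68, 63, 47, 68, 65, 68]
  [60, 63, 47, 60, 60, 60]
  [73, 69, 47, 76, 69, 76]
M^⊗4:
  [73, 69, 47, 76, 69, 76]
  [45, 63, 45, 45, 45, 45]
  [45, 63, 45, 45, 45, 45]
  [68, 65, 47, 68, 68, 68]
  [60, 63, 47, 60, 60, 60]
  [73, 69, 47, 76, 69, 76]
Key observation: the optimum is the walk 2->2->2->6->1, with weight 63 min 63 min 45 min 73 = 45.
Optimal value attained by: walk 2->2->2->6->1.
Answer: (M^⊗4)[2][1] = 45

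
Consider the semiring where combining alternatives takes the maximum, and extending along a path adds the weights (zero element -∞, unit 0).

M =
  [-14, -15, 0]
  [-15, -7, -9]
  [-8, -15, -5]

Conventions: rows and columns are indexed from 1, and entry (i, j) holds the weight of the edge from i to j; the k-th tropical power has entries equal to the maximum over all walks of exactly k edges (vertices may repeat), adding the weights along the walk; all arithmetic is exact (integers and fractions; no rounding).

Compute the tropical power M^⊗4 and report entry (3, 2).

M^⊗2:
  [-8, -15, -5]
  [-17, -14, -14]
  [-13, -20, -8]
M^⊗3:
  [-13, -20, -8]
  [-22, -21, -17]
  [-16, -23, -13]
M^⊗4:
  [-16, -23, -13]
  [-25, -28, -22]
  [-21, -28, -16]
Key observation: the optimum is the walk 3->1->3->3->2, with weight (-8) + 0 + (-5) + (-15) = -28.
Optimal value attained by: walk 3->1->3->3->2.
Answer: (M^⊗4)[3][2] = -28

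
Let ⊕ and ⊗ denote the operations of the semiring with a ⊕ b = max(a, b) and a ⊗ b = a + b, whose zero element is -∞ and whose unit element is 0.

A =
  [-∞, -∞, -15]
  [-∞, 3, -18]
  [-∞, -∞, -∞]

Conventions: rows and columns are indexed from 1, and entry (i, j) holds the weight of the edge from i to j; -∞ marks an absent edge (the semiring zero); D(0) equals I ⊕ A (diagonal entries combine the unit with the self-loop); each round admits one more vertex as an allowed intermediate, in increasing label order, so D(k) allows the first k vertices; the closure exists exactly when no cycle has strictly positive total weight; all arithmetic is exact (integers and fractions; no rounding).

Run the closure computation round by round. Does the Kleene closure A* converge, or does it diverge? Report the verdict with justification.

Detection: at round 0, diagonal entry (2, 2) turns strictly positive.
Key observation: the cycle 2->2 has total weight 3, which is strictly positive.
Answer: DIVERGES — positive cycle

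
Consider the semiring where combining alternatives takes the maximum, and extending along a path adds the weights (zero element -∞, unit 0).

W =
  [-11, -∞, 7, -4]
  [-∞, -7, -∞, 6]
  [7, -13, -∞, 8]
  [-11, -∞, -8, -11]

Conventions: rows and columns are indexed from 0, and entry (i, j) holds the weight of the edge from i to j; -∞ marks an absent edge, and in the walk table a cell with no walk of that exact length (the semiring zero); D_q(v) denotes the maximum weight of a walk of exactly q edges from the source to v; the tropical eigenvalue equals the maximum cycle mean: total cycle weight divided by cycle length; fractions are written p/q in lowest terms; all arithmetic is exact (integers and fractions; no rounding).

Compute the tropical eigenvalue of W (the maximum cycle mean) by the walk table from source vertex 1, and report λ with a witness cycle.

q=0: [-∞, 0, -∞, -∞]
q=1: [-∞, -7, -∞, 6]
q=2: [-5, -14, -2, -1]
q=3: [5, -15, 2, 6]
q=4: [9, -11, 12, 10]
Optimal cycle mean attained by: cycle 0->2->0, total 7 + 7, length 2.
Answer: λ = 7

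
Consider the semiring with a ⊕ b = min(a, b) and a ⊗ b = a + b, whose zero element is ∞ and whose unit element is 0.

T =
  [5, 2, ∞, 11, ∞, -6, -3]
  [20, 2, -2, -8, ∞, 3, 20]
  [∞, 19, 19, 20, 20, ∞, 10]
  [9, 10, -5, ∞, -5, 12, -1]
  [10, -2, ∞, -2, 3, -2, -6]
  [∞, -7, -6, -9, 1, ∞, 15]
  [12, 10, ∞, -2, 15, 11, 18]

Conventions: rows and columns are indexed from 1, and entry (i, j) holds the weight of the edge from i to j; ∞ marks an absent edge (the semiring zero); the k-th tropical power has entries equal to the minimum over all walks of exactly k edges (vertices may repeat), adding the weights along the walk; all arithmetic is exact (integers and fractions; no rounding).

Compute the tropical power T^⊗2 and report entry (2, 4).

T^⊗2:
  [9, -13, -12, -15, -5, -1, 2]
  [1, -4, -13, -6, -13, 4, -9]
  [22, 18, 15, 8, 15, 18, 14]
  [5, -7, 6, -7, -2, -7, -11]
  [6, -9, -8, -11, -7, 1, -3]
  [0, -5, -14, -15, -14, -4, -10]
  [7, 4, -7, 2, -7, 6, -3]
Key observation: the optimum is the walk 2->2->4, with weight 2 + (-8) = -6.
Optimal value attained by: walk 2->2->4.
Answer: (T^⊗2)[2][4] = -6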